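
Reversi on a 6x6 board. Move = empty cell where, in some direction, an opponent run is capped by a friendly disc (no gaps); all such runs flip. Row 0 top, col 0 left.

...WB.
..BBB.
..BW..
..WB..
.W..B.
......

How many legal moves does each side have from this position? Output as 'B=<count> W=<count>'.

-- B to move --
(0,2): flips 1 -> legal
(2,1): no bracket -> illegal
(2,4): flips 1 -> legal
(3,0): no bracket -> illegal
(3,1): flips 1 -> legal
(3,4): flips 1 -> legal
(4,0): no bracket -> illegal
(4,2): flips 1 -> legal
(4,3): no bracket -> illegal
(5,0): flips 3 -> legal
(5,1): no bracket -> illegal
(5,2): no bracket -> illegal
B mobility = 6
-- W to move --
(0,1): flips 1 -> legal
(0,2): flips 2 -> legal
(0,5): flips 2 -> legal
(1,1): no bracket -> illegal
(1,5): no bracket -> illegal
(2,1): flips 2 -> legal
(2,4): no bracket -> illegal
(2,5): flips 1 -> legal
(3,1): no bracket -> illegal
(3,4): flips 1 -> legal
(3,5): no bracket -> illegal
(4,2): no bracket -> illegal
(4,3): flips 1 -> legal
(4,5): no bracket -> illegal
(5,3): no bracket -> illegal
(5,4): no bracket -> illegal
(5,5): no bracket -> illegal
W mobility = 7

Answer: B=6 W=7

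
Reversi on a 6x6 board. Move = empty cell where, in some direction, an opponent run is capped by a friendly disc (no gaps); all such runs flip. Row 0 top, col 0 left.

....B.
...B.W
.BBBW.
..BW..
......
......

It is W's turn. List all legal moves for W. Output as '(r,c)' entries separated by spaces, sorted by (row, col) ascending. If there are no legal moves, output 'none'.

(0,2): flips 1 -> legal
(0,3): flips 2 -> legal
(0,5): no bracket -> illegal
(1,0): no bracket -> illegal
(1,1): flips 1 -> legal
(1,2): no bracket -> illegal
(1,4): no bracket -> illegal
(2,0): flips 3 -> legal
(3,0): no bracket -> illegal
(3,1): flips 1 -> legal
(3,4): no bracket -> illegal
(4,1): no bracket -> illegal
(4,2): no bracket -> illegal
(4,3): no bracket -> illegal

Answer: (0,2) (0,3) (1,1) (2,0) (3,1)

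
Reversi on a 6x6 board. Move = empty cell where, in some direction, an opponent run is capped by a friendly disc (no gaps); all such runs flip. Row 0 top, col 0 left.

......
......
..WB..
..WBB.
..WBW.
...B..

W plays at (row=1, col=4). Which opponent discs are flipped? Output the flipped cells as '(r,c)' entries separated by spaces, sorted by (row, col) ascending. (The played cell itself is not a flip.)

Answer: (2,3)

Derivation:
Dir NW: first cell '.' (not opp) -> no flip
Dir N: first cell '.' (not opp) -> no flip
Dir NE: first cell '.' (not opp) -> no flip
Dir W: first cell '.' (not opp) -> no flip
Dir E: first cell '.' (not opp) -> no flip
Dir SW: opp run (2,3) capped by W -> flip
Dir S: first cell '.' (not opp) -> no flip
Dir SE: first cell '.' (not opp) -> no flip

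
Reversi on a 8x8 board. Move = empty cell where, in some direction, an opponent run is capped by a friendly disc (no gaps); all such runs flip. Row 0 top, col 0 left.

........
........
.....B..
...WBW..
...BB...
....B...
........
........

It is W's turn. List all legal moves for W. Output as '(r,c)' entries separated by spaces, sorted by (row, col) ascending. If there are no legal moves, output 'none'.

(1,4): no bracket -> illegal
(1,5): flips 1 -> legal
(1,6): no bracket -> illegal
(2,3): no bracket -> illegal
(2,4): no bracket -> illegal
(2,6): no bracket -> illegal
(3,2): no bracket -> illegal
(3,6): no bracket -> illegal
(4,2): no bracket -> illegal
(4,5): no bracket -> illegal
(5,2): no bracket -> illegal
(5,3): flips 2 -> legal
(5,5): flips 1 -> legal
(6,3): no bracket -> illegal
(6,4): no bracket -> illegal
(6,5): no bracket -> illegal

Answer: (1,5) (5,3) (5,5)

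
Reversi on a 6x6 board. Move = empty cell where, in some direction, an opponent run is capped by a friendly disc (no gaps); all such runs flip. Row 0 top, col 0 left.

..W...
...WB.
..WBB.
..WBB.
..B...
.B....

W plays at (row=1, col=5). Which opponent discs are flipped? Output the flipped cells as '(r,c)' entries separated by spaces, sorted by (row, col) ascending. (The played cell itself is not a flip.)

Dir NW: first cell '.' (not opp) -> no flip
Dir N: first cell '.' (not opp) -> no flip
Dir NE: edge -> no flip
Dir W: opp run (1,4) capped by W -> flip
Dir E: edge -> no flip
Dir SW: opp run (2,4) (3,3) (4,2) (5,1), next=edge -> no flip
Dir S: first cell '.' (not opp) -> no flip
Dir SE: edge -> no flip

Answer: (1,4)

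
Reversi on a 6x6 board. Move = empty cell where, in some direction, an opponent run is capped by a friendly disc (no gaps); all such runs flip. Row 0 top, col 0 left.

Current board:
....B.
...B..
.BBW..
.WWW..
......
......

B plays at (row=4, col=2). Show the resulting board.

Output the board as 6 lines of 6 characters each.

Place B at (4,2); scan 8 dirs for brackets.
Dir NW: opp run (3,1), next='.' -> no flip
Dir N: opp run (3,2) capped by B -> flip
Dir NE: opp run (3,3), next='.' -> no flip
Dir W: first cell '.' (not opp) -> no flip
Dir E: first cell '.' (not opp) -> no flip
Dir SW: first cell '.' (not opp) -> no flip
Dir S: first cell '.' (not opp) -> no flip
Dir SE: first cell '.' (not opp) -> no flip
All flips: (3,2)

Answer: ....B.
...B..
.BBW..
.WBW..
..B...
......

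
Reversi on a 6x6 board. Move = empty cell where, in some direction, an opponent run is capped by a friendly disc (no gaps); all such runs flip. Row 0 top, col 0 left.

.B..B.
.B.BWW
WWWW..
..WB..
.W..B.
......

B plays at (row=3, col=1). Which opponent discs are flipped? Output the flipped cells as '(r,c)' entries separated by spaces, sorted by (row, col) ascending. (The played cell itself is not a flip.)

Answer: (2,1) (2,2) (3,2)

Derivation:
Dir NW: opp run (2,0), next=edge -> no flip
Dir N: opp run (2,1) capped by B -> flip
Dir NE: opp run (2,2) capped by B -> flip
Dir W: first cell '.' (not opp) -> no flip
Dir E: opp run (3,2) capped by B -> flip
Dir SW: first cell '.' (not opp) -> no flip
Dir S: opp run (4,1), next='.' -> no flip
Dir SE: first cell '.' (not opp) -> no flip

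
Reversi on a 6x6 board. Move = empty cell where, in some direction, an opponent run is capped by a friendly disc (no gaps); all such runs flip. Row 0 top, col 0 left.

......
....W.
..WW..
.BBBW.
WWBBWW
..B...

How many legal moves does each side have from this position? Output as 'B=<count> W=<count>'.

Answer: B=10 W=3

Derivation:
-- B to move --
(0,3): no bracket -> illegal
(0,4): no bracket -> illegal
(0,5): flips 2 -> legal
(1,1): flips 1 -> legal
(1,2): flips 1 -> legal
(1,3): flips 2 -> legal
(1,5): no bracket -> illegal
(2,1): no bracket -> illegal
(2,4): no bracket -> illegal
(2,5): flips 1 -> legal
(3,0): flips 1 -> legal
(3,5): flips 1 -> legal
(5,0): flips 1 -> legal
(5,1): flips 1 -> legal
(5,3): no bracket -> illegal
(5,4): no bracket -> illegal
(5,5): flips 1 -> legal
B mobility = 10
-- W to move --
(2,0): no bracket -> illegal
(2,1): flips 1 -> legal
(2,4): no bracket -> illegal
(3,0): flips 3 -> legal
(5,1): no bracket -> illegal
(5,3): flips 2 -> legal
(5,4): no bracket -> illegal
W mobility = 3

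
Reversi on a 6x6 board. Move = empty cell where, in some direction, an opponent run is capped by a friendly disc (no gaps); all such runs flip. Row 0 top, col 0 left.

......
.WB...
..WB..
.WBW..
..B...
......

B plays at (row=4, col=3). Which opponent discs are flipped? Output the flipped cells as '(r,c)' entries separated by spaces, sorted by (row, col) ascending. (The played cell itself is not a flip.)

Dir NW: first cell 'B' (not opp) -> no flip
Dir N: opp run (3,3) capped by B -> flip
Dir NE: first cell '.' (not opp) -> no flip
Dir W: first cell 'B' (not opp) -> no flip
Dir E: first cell '.' (not opp) -> no flip
Dir SW: first cell '.' (not opp) -> no flip
Dir S: first cell '.' (not opp) -> no flip
Dir SE: first cell '.' (not opp) -> no flip

Answer: (3,3)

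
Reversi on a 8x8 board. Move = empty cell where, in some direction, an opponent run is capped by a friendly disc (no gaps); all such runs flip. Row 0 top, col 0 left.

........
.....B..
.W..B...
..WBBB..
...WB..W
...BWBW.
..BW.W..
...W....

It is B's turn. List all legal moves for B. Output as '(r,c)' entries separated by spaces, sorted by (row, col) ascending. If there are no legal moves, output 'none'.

(1,0): no bracket -> illegal
(1,1): no bracket -> illegal
(1,2): no bracket -> illegal
(2,0): no bracket -> illegal
(2,2): no bracket -> illegal
(2,3): no bracket -> illegal
(3,0): no bracket -> illegal
(3,1): flips 1 -> legal
(3,6): no bracket -> illegal
(3,7): no bracket -> illegal
(4,1): no bracket -> illegal
(4,2): flips 1 -> legal
(4,5): no bracket -> illegal
(4,6): no bracket -> illegal
(5,2): flips 1 -> legal
(5,7): flips 1 -> legal
(6,4): flips 2 -> legal
(6,6): no bracket -> illegal
(6,7): no bracket -> illegal
(7,2): no bracket -> illegal
(7,4): no bracket -> illegal
(7,5): flips 1 -> legal
(7,6): no bracket -> illegal

Answer: (3,1) (4,2) (5,2) (5,7) (6,4) (7,5)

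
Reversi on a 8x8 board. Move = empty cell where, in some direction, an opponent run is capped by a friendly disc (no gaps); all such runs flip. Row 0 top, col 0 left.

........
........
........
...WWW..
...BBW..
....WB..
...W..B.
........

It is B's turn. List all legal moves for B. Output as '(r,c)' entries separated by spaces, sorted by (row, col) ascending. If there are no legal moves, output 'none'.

(2,2): flips 1 -> legal
(2,3): flips 1 -> legal
(2,4): flips 1 -> legal
(2,5): flips 3 -> legal
(2,6): flips 1 -> legal
(3,2): no bracket -> illegal
(3,6): no bracket -> illegal
(4,2): no bracket -> illegal
(4,6): flips 1 -> legal
(5,2): no bracket -> illegal
(5,3): flips 1 -> legal
(5,6): no bracket -> illegal
(6,2): no bracket -> illegal
(6,4): flips 1 -> legal
(6,5): flips 1 -> legal
(7,2): no bracket -> illegal
(7,3): no bracket -> illegal
(7,4): no bracket -> illegal

Answer: (2,2) (2,3) (2,4) (2,5) (2,6) (4,6) (5,3) (6,4) (6,5)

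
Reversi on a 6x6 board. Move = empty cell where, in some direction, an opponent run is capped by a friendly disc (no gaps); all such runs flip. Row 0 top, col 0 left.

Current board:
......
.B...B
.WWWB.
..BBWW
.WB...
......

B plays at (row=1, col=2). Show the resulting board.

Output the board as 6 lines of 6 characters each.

Answer: ......
.BB..B
.WBWB.
..BBWW
.WB...
......

Derivation:
Place B at (1,2); scan 8 dirs for brackets.
Dir NW: first cell '.' (not opp) -> no flip
Dir N: first cell '.' (not opp) -> no flip
Dir NE: first cell '.' (not opp) -> no flip
Dir W: first cell 'B' (not opp) -> no flip
Dir E: first cell '.' (not opp) -> no flip
Dir SW: opp run (2,1), next='.' -> no flip
Dir S: opp run (2,2) capped by B -> flip
Dir SE: opp run (2,3) (3,4), next='.' -> no flip
All flips: (2,2)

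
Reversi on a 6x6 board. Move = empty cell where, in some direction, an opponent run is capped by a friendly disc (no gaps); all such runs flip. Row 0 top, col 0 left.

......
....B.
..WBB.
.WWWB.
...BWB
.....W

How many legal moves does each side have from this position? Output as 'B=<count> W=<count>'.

Answer: B=5 W=9

Derivation:
-- B to move --
(1,1): no bracket -> illegal
(1,2): no bracket -> illegal
(1,3): no bracket -> illegal
(2,0): no bracket -> illegal
(2,1): flips 2 -> legal
(3,0): flips 3 -> legal
(3,5): no bracket -> illegal
(4,0): no bracket -> illegal
(4,1): flips 1 -> legal
(4,2): flips 1 -> legal
(5,3): no bracket -> illegal
(5,4): flips 1 -> legal
B mobility = 5
-- W to move --
(0,3): no bracket -> illegal
(0,4): flips 3 -> legal
(0,5): flips 2 -> legal
(1,2): no bracket -> illegal
(1,3): flips 1 -> legal
(1,5): flips 1 -> legal
(2,5): flips 2 -> legal
(3,5): flips 2 -> legal
(4,2): flips 1 -> legal
(5,2): no bracket -> illegal
(5,3): flips 1 -> legal
(5,4): flips 1 -> legal
W mobility = 9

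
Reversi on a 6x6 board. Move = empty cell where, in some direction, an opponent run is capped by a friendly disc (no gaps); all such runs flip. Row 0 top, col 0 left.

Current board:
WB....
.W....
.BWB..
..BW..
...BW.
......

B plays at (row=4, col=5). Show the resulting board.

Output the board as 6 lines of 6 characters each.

Answer: WB....
.W....
.BWB..
..BW..
...BBB
......

Derivation:
Place B at (4,5); scan 8 dirs for brackets.
Dir NW: first cell '.' (not opp) -> no flip
Dir N: first cell '.' (not opp) -> no flip
Dir NE: edge -> no flip
Dir W: opp run (4,4) capped by B -> flip
Dir E: edge -> no flip
Dir SW: first cell '.' (not opp) -> no flip
Dir S: first cell '.' (not opp) -> no flip
Dir SE: edge -> no flip
All flips: (4,4)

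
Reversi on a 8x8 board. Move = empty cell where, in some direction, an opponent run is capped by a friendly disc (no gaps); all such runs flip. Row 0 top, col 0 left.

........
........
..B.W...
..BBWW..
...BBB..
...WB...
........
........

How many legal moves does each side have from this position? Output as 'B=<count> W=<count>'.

Answer: B=9 W=7

Derivation:
-- B to move --
(1,3): no bracket -> illegal
(1,4): flips 2 -> legal
(1,5): flips 1 -> legal
(2,3): flips 1 -> legal
(2,5): flips 2 -> legal
(2,6): flips 1 -> legal
(3,6): flips 2 -> legal
(4,2): no bracket -> illegal
(4,6): no bracket -> illegal
(5,2): flips 1 -> legal
(6,2): flips 1 -> legal
(6,3): flips 1 -> legal
(6,4): no bracket -> illegal
B mobility = 9
-- W to move --
(1,1): no bracket -> illegal
(1,2): no bracket -> illegal
(1,3): no bracket -> illegal
(2,1): no bracket -> illegal
(2,3): flips 2 -> legal
(3,1): flips 2 -> legal
(3,6): no bracket -> illegal
(4,1): no bracket -> illegal
(4,2): flips 1 -> legal
(4,6): no bracket -> illegal
(5,2): flips 1 -> legal
(5,5): flips 2 -> legal
(5,6): flips 1 -> legal
(6,3): no bracket -> illegal
(6,4): flips 2 -> legal
(6,5): no bracket -> illegal
W mobility = 7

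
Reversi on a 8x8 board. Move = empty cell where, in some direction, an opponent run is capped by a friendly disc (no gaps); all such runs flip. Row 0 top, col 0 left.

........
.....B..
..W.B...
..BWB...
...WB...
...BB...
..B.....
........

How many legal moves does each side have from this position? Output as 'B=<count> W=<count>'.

Answer: B=5 W=10

Derivation:
-- B to move --
(1,1): flips 2 -> legal
(1,2): flips 1 -> legal
(1,3): no bracket -> illegal
(2,1): no bracket -> illegal
(2,3): flips 2 -> legal
(3,1): no bracket -> illegal
(4,2): flips 2 -> legal
(5,2): flips 1 -> legal
B mobility = 5
-- W to move --
(0,4): no bracket -> illegal
(0,5): no bracket -> illegal
(0,6): flips 2 -> legal
(1,3): no bracket -> illegal
(1,4): no bracket -> illegal
(1,6): no bracket -> illegal
(2,1): flips 1 -> legal
(2,3): no bracket -> illegal
(2,5): flips 1 -> legal
(2,6): no bracket -> illegal
(3,1): flips 1 -> legal
(3,5): flips 1 -> legal
(4,1): no bracket -> illegal
(4,2): flips 1 -> legal
(4,5): flips 1 -> legal
(5,1): no bracket -> illegal
(5,2): no bracket -> illegal
(5,5): flips 1 -> legal
(6,1): no bracket -> illegal
(6,3): flips 1 -> legal
(6,4): no bracket -> illegal
(6,5): flips 1 -> legal
(7,1): no bracket -> illegal
(7,2): no bracket -> illegal
(7,3): no bracket -> illegal
W mobility = 10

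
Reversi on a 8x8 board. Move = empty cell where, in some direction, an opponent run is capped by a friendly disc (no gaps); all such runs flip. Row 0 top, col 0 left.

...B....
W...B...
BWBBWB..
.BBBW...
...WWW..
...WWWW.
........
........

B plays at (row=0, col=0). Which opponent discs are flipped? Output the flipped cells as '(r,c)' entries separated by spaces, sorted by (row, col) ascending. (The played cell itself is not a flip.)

Answer: (1,0)

Derivation:
Dir NW: edge -> no flip
Dir N: edge -> no flip
Dir NE: edge -> no flip
Dir W: edge -> no flip
Dir E: first cell '.' (not opp) -> no flip
Dir SW: edge -> no flip
Dir S: opp run (1,0) capped by B -> flip
Dir SE: first cell '.' (not opp) -> no flip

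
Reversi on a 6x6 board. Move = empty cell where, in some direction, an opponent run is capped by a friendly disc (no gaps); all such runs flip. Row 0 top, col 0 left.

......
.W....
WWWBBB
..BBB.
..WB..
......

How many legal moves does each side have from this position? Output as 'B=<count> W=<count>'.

Answer: B=6 W=3

Derivation:
-- B to move --
(0,0): flips 2 -> legal
(0,1): no bracket -> illegal
(0,2): no bracket -> illegal
(1,0): flips 1 -> legal
(1,2): flips 1 -> legal
(1,3): no bracket -> illegal
(3,0): no bracket -> illegal
(3,1): no bracket -> illegal
(4,1): flips 1 -> legal
(5,1): flips 1 -> legal
(5,2): flips 1 -> legal
(5,3): no bracket -> illegal
B mobility = 6
-- W to move --
(1,2): no bracket -> illegal
(1,3): no bracket -> illegal
(1,4): no bracket -> illegal
(1,5): flips 2 -> legal
(3,1): no bracket -> illegal
(3,5): no bracket -> illegal
(4,1): no bracket -> illegal
(4,4): flips 2 -> legal
(4,5): no bracket -> illegal
(5,2): no bracket -> illegal
(5,3): no bracket -> illegal
(5,4): flips 2 -> legal
W mobility = 3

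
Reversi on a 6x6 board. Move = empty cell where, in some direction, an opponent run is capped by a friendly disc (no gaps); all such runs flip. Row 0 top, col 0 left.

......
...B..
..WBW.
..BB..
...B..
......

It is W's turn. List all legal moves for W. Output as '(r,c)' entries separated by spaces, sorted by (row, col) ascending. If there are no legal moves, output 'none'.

(0,2): flips 1 -> legal
(0,3): no bracket -> illegal
(0,4): flips 1 -> legal
(1,2): no bracket -> illegal
(1,4): no bracket -> illegal
(2,1): no bracket -> illegal
(3,1): no bracket -> illegal
(3,4): no bracket -> illegal
(4,1): no bracket -> illegal
(4,2): flips 2 -> legal
(4,4): flips 1 -> legal
(5,2): no bracket -> illegal
(5,3): no bracket -> illegal
(5,4): no bracket -> illegal

Answer: (0,2) (0,4) (4,2) (4,4)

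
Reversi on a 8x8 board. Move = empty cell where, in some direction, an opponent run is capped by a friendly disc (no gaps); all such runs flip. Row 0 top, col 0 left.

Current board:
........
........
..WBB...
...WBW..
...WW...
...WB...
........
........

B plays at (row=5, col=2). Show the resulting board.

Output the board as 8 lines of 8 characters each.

Answer: ........
........
..WBB...
...WBW..
...BW...
..BBB...
........
........

Derivation:
Place B at (5,2); scan 8 dirs for brackets.
Dir NW: first cell '.' (not opp) -> no flip
Dir N: first cell '.' (not opp) -> no flip
Dir NE: opp run (4,3) capped by B -> flip
Dir W: first cell '.' (not opp) -> no flip
Dir E: opp run (5,3) capped by B -> flip
Dir SW: first cell '.' (not opp) -> no flip
Dir S: first cell '.' (not opp) -> no flip
Dir SE: first cell '.' (not opp) -> no flip
All flips: (4,3) (5,3)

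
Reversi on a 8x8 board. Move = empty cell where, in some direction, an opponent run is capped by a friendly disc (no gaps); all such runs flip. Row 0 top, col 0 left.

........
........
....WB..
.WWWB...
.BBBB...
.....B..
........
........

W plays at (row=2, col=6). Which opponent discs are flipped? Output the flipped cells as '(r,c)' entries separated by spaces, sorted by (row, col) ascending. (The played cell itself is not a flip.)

Answer: (2,5)

Derivation:
Dir NW: first cell '.' (not opp) -> no flip
Dir N: first cell '.' (not opp) -> no flip
Dir NE: first cell '.' (not opp) -> no flip
Dir W: opp run (2,5) capped by W -> flip
Dir E: first cell '.' (not opp) -> no flip
Dir SW: first cell '.' (not opp) -> no flip
Dir S: first cell '.' (not opp) -> no flip
Dir SE: first cell '.' (not opp) -> no flip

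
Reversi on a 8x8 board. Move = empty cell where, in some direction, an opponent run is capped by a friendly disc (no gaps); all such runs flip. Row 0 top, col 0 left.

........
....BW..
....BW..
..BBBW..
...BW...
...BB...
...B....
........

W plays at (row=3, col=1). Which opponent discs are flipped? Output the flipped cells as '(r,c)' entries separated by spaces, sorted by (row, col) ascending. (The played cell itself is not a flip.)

Dir NW: first cell '.' (not opp) -> no flip
Dir N: first cell '.' (not opp) -> no flip
Dir NE: first cell '.' (not opp) -> no flip
Dir W: first cell '.' (not opp) -> no flip
Dir E: opp run (3,2) (3,3) (3,4) capped by W -> flip
Dir SW: first cell '.' (not opp) -> no flip
Dir S: first cell '.' (not opp) -> no flip
Dir SE: first cell '.' (not opp) -> no flip

Answer: (3,2) (3,3) (3,4)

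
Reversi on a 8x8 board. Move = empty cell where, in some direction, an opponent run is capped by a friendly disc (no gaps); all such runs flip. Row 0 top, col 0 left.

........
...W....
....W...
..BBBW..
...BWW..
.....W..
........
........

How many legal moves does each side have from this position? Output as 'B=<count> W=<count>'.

-- B to move --
(0,2): no bracket -> illegal
(0,3): no bracket -> illegal
(0,4): no bracket -> illegal
(1,2): no bracket -> illegal
(1,4): flips 1 -> legal
(1,5): flips 1 -> legal
(2,2): no bracket -> illegal
(2,3): no bracket -> illegal
(2,5): no bracket -> illegal
(2,6): no bracket -> illegal
(3,6): flips 1 -> legal
(4,6): flips 2 -> legal
(5,3): no bracket -> illegal
(5,4): flips 1 -> legal
(5,6): flips 1 -> legal
(6,4): no bracket -> illegal
(6,5): no bracket -> illegal
(6,6): flips 2 -> legal
B mobility = 7
-- W to move --
(2,1): no bracket -> illegal
(2,2): flips 1 -> legal
(2,3): flips 1 -> legal
(2,5): no bracket -> illegal
(3,1): flips 3 -> legal
(4,1): no bracket -> illegal
(4,2): flips 2 -> legal
(5,2): no bracket -> illegal
(5,3): no bracket -> illegal
(5,4): no bracket -> illegal
W mobility = 4

Answer: B=7 W=4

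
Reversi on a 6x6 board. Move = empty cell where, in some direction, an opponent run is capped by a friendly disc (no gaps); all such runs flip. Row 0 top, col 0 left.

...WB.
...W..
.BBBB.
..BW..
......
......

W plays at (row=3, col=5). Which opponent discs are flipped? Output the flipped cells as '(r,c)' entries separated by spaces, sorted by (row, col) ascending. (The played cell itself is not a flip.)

Dir NW: opp run (2,4) capped by W -> flip
Dir N: first cell '.' (not opp) -> no flip
Dir NE: edge -> no flip
Dir W: first cell '.' (not opp) -> no flip
Dir E: edge -> no flip
Dir SW: first cell '.' (not opp) -> no flip
Dir S: first cell '.' (not opp) -> no flip
Dir SE: edge -> no flip

Answer: (2,4)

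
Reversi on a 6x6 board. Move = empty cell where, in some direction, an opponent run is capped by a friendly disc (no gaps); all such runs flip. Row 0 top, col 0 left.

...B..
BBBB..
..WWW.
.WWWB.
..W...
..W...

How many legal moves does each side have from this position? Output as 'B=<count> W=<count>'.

-- B to move --
(1,4): flips 1 -> legal
(1,5): no bracket -> illegal
(2,0): no bracket -> illegal
(2,1): no bracket -> illegal
(2,5): no bracket -> illegal
(3,0): flips 3 -> legal
(3,5): flips 1 -> legal
(4,0): flips 2 -> legal
(4,1): no bracket -> illegal
(4,3): flips 2 -> legal
(4,4): flips 2 -> legal
(5,1): no bracket -> illegal
(5,3): no bracket -> illegal
B mobility = 6
-- W to move --
(0,0): flips 1 -> legal
(0,1): flips 1 -> legal
(0,2): flips 2 -> legal
(0,4): flips 1 -> legal
(1,4): no bracket -> illegal
(2,0): no bracket -> illegal
(2,1): no bracket -> illegal
(2,5): no bracket -> illegal
(3,5): flips 1 -> legal
(4,3): no bracket -> illegal
(4,4): flips 1 -> legal
(4,5): flips 1 -> legal
W mobility = 7

Answer: B=6 W=7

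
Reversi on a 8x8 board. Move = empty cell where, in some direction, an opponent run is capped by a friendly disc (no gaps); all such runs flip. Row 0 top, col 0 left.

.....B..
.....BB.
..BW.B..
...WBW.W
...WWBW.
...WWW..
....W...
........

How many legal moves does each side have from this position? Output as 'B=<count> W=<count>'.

Answer: B=11 W=6

Derivation:
-- B to move --
(1,2): flips 1 -> legal
(1,3): no bracket -> illegal
(1,4): no bracket -> illegal
(2,4): flips 1 -> legal
(2,6): no bracket -> illegal
(2,7): no bracket -> illegal
(3,2): flips 1 -> legal
(3,6): flips 1 -> legal
(4,2): flips 2 -> legal
(4,7): flips 1 -> legal
(5,2): flips 1 -> legal
(5,6): no bracket -> illegal
(5,7): no bracket -> illegal
(6,2): no bracket -> illegal
(6,3): flips 1 -> legal
(6,5): flips 1 -> legal
(6,6): flips 3 -> legal
(7,3): no bracket -> illegal
(7,4): flips 3 -> legal
(7,5): no bracket -> illegal
B mobility = 11
-- W to move --
(0,4): no bracket -> illegal
(0,6): no bracket -> illegal
(0,7): flips 3 -> legal
(1,1): flips 1 -> legal
(1,2): no bracket -> illegal
(1,3): no bracket -> illegal
(1,4): no bracket -> illegal
(1,7): no bracket -> illegal
(2,1): flips 1 -> legal
(2,4): flips 1 -> legal
(2,6): no bracket -> illegal
(2,7): no bracket -> illegal
(3,1): no bracket -> illegal
(3,2): no bracket -> illegal
(3,6): flips 1 -> legal
(5,6): flips 2 -> legal
W mobility = 6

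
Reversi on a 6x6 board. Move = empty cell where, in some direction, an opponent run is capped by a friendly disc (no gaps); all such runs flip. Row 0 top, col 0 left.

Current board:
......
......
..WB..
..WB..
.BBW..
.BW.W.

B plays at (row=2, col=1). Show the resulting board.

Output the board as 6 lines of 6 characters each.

Answer: ......
......
.BBB..
..WB..
.BBW..
.BW.W.

Derivation:
Place B at (2,1); scan 8 dirs for brackets.
Dir NW: first cell '.' (not opp) -> no flip
Dir N: first cell '.' (not opp) -> no flip
Dir NE: first cell '.' (not opp) -> no flip
Dir W: first cell '.' (not opp) -> no flip
Dir E: opp run (2,2) capped by B -> flip
Dir SW: first cell '.' (not opp) -> no flip
Dir S: first cell '.' (not opp) -> no flip
Dir SE: opp run (3,2) (4,3) (5,4), next=edge -> no flip
All flips: (2,2)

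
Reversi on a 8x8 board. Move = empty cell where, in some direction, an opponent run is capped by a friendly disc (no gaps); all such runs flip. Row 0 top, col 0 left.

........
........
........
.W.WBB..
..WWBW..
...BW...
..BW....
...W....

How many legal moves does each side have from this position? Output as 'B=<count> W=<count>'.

-- B to move --
(2,0): flips 2 -> legal
(2,1): no bracket -> illegal
(2,2): flips 1 -> legal
(2,3): flips 2 -> legal
(2,4): no bracket -> illegal
(3,0): no bracket -> illegal
(3,2): flips 1 -> legal
(3,6): no bracket -> illegal
(4,0): no bracket -> illegal
(4,1): flips 2 -> legal
(4,6): flips 1 -> legal
(5,1): no bracket -> illegal
(5,2): flips 1 -> legal
(5,5): flips 2 -> legal
(5,6): flips 1 -> legal
(6,4): flips 2 -> legal
(6,5): no bracket -> illegal
(7,2): no bracket -> illegal
(7,4): no bracket -> illegal
B mobility = 10
-- W to move --
(2,3): flips 1 -> legal
(2,4): flips 2 -> legal
(2,5): flips 2 -> legal
(2,6): no bracket -> illegal
(3,6): flips 2 -> legal
(4,6): no bracket -> illegal
(5,1): flips 1 -> legal
(5,2): flips 1 -> legal
(5,5): flips 1 -> legal
(6,1): flips 1 -> legal
(6,4): flips 1 -> legal
(7,1): no bracket -> illegal
(7,2): no bracket -> illegal
W mobility = 9

Answer: B=10 W=9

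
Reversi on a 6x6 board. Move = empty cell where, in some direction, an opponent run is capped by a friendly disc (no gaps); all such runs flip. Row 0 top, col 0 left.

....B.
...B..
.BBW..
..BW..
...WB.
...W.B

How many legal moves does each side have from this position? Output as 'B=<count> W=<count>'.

-- B to move --
(1,2): no bracket -> illegal
(1,4): flips 1 -> legal
(2,4): flips 1 -> legal
(3,4): flips 1 -> legal
(4,2): flips 1 -> legal
(5,2): no bracket -> illegal
(5,4): flips 1 -> legal
B mobility = 5
-- W to move --
(0,2): no bracket -> illegal
(0,3): flips 1 -> legal
(0,5): no bracket -> illegal
(1,0): flips 2 -> legal
(1,1): flips 1 -> legal
(1,2): no bracket -> illegal
(1,4): no bracket -> illegal
(1,5): no bracket -> illegal
(2,0): flips 2 -> legal
(2,4): no bracket -> illegal
(3,0): no bracket -> illegal
(3,1): flips 1 -> legal
(3,4): no bracket -> illegal
(3,5): flips 1 -> legal
(4,1): flips 1 -> legal
(4,2): no bracket -> illegal
(4,5): flips 1 -> legal
(5,4): no bracket -> illegal
W mobility = 8

Answer: B=5 W=8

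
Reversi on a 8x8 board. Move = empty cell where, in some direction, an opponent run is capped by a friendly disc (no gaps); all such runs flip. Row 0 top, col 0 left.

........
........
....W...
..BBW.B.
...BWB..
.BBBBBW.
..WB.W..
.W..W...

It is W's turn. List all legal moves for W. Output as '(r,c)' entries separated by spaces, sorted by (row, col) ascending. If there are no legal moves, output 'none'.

(2,1): flips 3 -> legal
(2,2): flips 1 -> legal
(2,3): no bracket -> illegal
(2,5): no bracket -> illegal
(2,6): no bracket -> illegal
(2,7): no bracket -> illegal
(3,1): flips 2 -> legal
(3,5): flips 2 -> legal
(3,7): no bracket -> illegal
(4,0): flips 1 -> legal
(4,1): flips 2 -> legal
(4,2): flips 3 -> legal
(4,6): flips 1 -> legal
(4,7): no bracket -> illegal
(5,0): flips 5 -> legal
(6,0): no bracket -> illegal
(6,1): flips 2 -> legal
(6,4): flips 2 -> legal
(6,6): flips 1 -> legal
(7,2): no bracket -> illegal
(7,3): no bracket -> illegal

Answer: (2,1) (2,2) (3,1) (3,5) (4,0) (4,1) (4,2) (4,6) (5,0) (6,1) (6,4) (6,6)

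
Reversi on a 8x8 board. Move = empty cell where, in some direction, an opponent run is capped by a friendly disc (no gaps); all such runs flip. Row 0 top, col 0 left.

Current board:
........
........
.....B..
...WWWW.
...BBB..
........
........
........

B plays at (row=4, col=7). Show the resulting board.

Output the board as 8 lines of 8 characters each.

Answer: ........
........
.....B..
...WWWB.
...BBB.B
........
........
........

Derivation:
Place B at (4,7); scan 8 dirs for brackets.
Dir NW: opp run (3,6) capped by B -> flip
Dir N: first cell '.' (not opp) -> no flip
Dir NE: edge -> no flip
Dir W: first cell '.' (not opp) -> no flip
Dir E: edge -> no flip
Dir SW: first cell '.' (not opp) -> no flip
Dir S: first cell '.' (not opp) -> no flip
Dir SE: edge -> no flip
All flips: (3,6)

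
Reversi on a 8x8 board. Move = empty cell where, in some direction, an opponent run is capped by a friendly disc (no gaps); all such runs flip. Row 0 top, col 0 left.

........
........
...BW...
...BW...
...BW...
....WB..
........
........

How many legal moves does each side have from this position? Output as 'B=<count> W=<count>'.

Answer: B=6 W=7

Derivation:
-- B to move --
(1,3): no bracket -> illegal
(1,4): no bracket -> illegal
(1,5): flips 1 -> legal
(2,5): flips 2 -> legal
(3,5): flips 1 -> legal
(4,5): flips 2 -> legal
(5,3): flips 1 -> legal
(6,3): no bracket -> illegal
(6,4): no bracket -> illegal
(6,5): flips 1 -> legal
B mobility = 6
-- W to move --
(1,2): flips 1 -> legal
(1,3): no bracket -> illegal
(1,4): no bracket -> illegal
(2,2): flips 2 -> legal
(3,2): flips 2 -> legal
(4,2): flips 2 -> legal
(4,5): no bracket -> illegal
(4,6): no bracket -> illegal
(5,2): flips 1 -> legal
(5,3): no bracket -> illegal
(5,6): flips 1 -> legal
(6,4): no bracket -> illegal
(6,5): no bracket -> illegal
(6,6): flips 1 -> legal
W mobility = 7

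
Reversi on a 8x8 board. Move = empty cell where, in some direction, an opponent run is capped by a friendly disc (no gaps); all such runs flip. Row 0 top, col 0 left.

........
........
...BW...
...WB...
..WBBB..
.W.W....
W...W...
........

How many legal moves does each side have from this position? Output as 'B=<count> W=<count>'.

Answer: B=7 W=6

Derivation:
-- B to move --
(1,3): no bracket -> illegal
(1,4): flips 1 -> legal
(1,5): no bracket -> illegal
(2,2): flips 1 -> legal
(2,5): flips 1 -> legal
(3,1): no bracket -> illegal
(3,2): flips 1 -> legal
(3,5): no bracket -> illegal
(4,0): no bracket -> illegal
(4,1): flips 1 -> legal
(5,0): no bracket -> illegal
(5,2): no bracket -> illegal
(5,4): no bracket -> illegal
(5,5): no bracket -> illegal
(6,1): no bracket -> illegal
(6,2): flips 1 -> legal
(6,3): flips 1 -> legal
(6,5): no bracket -> illegal
(7,0): no bracket -> illegal
(7,1): no bracket -> illegal
(7,3): no bracket -> illegal
(7,4): no bracket -> illegal
(7,5): no bracket -> illegal
B mobility = 7
-- W to move --
(1,2): no bracket -> illegal
(1,3): flips 1 -> legal
(1,4): no bracket -> illegal
(2,2): flips 1 -> legal
(2,5): no bracket -> illegal
(3,2): no bracket -> illegal
(3,5): flips 2 -> legal
(3,6): no bracket -> illegal
(4,6): flips 3 -> legal
(5,2): no bracket -> illegal
(5,4): flips 2 -> legal
(5,5): flips 1 -> legal
(5,6): no bracket -> illegal
W mobility = 6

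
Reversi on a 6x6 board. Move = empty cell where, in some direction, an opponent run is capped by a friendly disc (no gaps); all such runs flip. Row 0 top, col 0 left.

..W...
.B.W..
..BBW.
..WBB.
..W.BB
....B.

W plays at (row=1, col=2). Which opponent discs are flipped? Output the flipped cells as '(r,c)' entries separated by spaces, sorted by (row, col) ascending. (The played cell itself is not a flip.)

Dir NW: first cell '.' (not opp) -> no flip
Dir N: first cell 'W' (not opp) -> no flip
Dir NE: first cell '.' (not opp) -> no flip
Dir W: opp run (1,1), next='.' -> no flip
Dir E: first cell 'W' (not opp) -> no flip
Dir SW: first cell '.' (not opp) -> no flip
Dir S: opp run (2,2) capped by W -> flip
Dir SE: opp run (2,3) (3,4) (4,5), next=edge -> no flip

Answer: (2,2)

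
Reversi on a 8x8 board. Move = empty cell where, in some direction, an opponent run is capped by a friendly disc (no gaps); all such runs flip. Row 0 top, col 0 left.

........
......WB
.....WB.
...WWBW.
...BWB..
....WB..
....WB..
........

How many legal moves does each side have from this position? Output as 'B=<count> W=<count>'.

Answer: B=13 W=10

Derivation:
-- B to move --
(0,5): no bracket -> illegal
(0,6): flips 1 -> legal
(0,7): flips 3 -> legal
(1,4): no bracket -> illegal
(1,5): flips 2 -> legal
(2,2): flips 2 -> legal
(2,3): flips 2 -> legal
(2,4): flips 1 -> legal
(2,7): flips 1 -> legal
(3,2): flips 2 -> legal
(3,7): flips 1 -> legal
(4,2): no bracket -> illegal
(4,6): flips 1 -> legal
(4,7): no bracket -> illegal
(5,3): flips 2 -> legal
(6,3): flips 2 -> legal
(7,3): flips 1 -> legal
(7,4): no bracket -> illegal
(7,5): no bracket -> illegal
B mobility = 13
-- W to move --
(0,6): no bracket -> illegal
(0,7): no bracket -> illegal
(1,5): no bracket -> illegal
(2,4): no bracket -> illegal
(2,7): flips 1 -> legal
(3,2): flips 1 -> legal
(3,7): no bracket -> illegal
(4,2): flips 1 -> legal
(4,6): flips 2 -> legal
(5,2): flips 1 -> legal
(5,3): flips 1 -> legal
(5,6): flips 2 -> legal
(6,6): flips 2 -> legal
(7,4): no bracket -> illegal
(7,5): flips 4 -> legal
(7,6): flips 1 -> legal
W mobility = 10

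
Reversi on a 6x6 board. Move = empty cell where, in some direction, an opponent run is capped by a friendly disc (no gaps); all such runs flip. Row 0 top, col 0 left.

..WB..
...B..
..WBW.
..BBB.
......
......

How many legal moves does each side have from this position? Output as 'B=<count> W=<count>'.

-- B to move --
(0,1): flips 1 -> legal
(1,1): flips 1 -> legal
(1,2): flips 1 -> legal
(1,4): flips 1 -> legal
(1,5): flips 1 -> legal
(2,1): flips 1 -> legal
(2,5): flips 1 -> legal
(3,1): flips 1 -> legal
(3,5): flips 1 -> legal
B mobility = 9
-- W to move --
(0,4): flips 2 -> legal
(1,2): no bracket -> illegal
(1,4): no bracket -> illegal
(2,1): no bracket -> illegal
(2,5): no bracket -> illegal
(3,1): no bracket -> illegal
(3,5): no bracket -> illegal
(4,1): no bracket -> illegal
(4,2): flips 2 -> legal
(4,3): no bracket -> illegal
(4,4): flips 2 -> legal
(4,5): no bracket -> illegal
W mobility = 3

Answer: B=9 W=3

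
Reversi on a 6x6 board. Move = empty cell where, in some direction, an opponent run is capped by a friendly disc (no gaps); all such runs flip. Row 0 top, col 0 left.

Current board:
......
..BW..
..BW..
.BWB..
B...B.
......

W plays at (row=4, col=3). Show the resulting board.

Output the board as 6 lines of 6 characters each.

Answer: ......
..BW..
..BW..
.BWW..
B..WB.
......

Derivation:
Place W at (4,3); scan 8 dirs for brackets.
Dir NW: first cell 'W' (not opp) -> no flip
Dir N: opp run (3,3) capped by W -> flip
Dir NE: first cell '.' (not opp) -> no flip
Dir W: first cell '.' (not opp) -> no flip
Dir E: opp run (4,4), next='.' -> no flip
Dir SW: first cell '.' (not opp) -> no flip
Dir S: first cell '.' (not opp) -> no flip
Dir SE: first cell '.' (not opp) -> no flip
All flips: (3,3)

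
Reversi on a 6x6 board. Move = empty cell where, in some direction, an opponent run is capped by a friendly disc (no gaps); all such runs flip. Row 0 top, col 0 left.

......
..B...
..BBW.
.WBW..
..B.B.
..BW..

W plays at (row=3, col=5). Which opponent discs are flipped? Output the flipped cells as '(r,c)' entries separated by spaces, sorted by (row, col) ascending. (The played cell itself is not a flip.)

Dir NW: first cell 'W' (not opp) -> no flip
Dir N: first cell '.' (not opp) -> no flip
Dir NE: edge -> no flip
Dir W: first cell '.' (not opp) -> no flip
Dir E: edge -> no flip
Dir SW: opp run (4,4) capped by W -> flip
Dir S: first cell '.' (not opp) -> no flip
Dir SE: edge -> no flip

Answer: (4,4)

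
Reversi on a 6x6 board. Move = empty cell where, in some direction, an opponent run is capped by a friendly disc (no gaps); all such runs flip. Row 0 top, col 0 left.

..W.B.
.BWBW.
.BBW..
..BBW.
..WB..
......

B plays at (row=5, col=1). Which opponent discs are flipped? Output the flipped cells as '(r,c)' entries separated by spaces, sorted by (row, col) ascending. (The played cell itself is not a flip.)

Answer: (4,2)

Derivation:
Dir NW: first cell '.' (not opp) -> no flip
Dir N: first cell '.' (not opp) -> no flip
Dir NE: opp run (4,2) capped by B -> flip
Dir W: first cell '.' (not opp) -> no flip
Dir E: first cell '.' (not opp) -> no flip
Dir SW: edge -> no flip
Dir S: edge -> no flip
Dir SE: edge -> no flip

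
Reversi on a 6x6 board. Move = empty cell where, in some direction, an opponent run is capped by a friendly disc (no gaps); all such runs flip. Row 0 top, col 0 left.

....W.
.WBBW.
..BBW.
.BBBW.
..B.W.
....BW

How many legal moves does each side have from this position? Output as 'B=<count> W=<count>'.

Answer: B=7 W=8

Derivation:
-- B to move --
(0,0): flips 1 -> legal
(0,1): no bracket -> illegal
(0,2): no bracket -> illegal
(0,3): no bracket -> illegal
(0,5): flips 1 -> legal
(1,0): flips 1 -> legal
(1,5): flips 2 -> legal
(2,0): no bracket -> illegal
(2,1): no bracket -> illegal
(2,5): flips 1 -> legal
(3,5): flips 2 -> legal
(4,3): no bracket -> illegal
(4,5): flips 1 -> legal
(5,3): no bracket -> illegal
B mobility = 7
-- W to move --
(0,1): flips 2 -> legal
(0,2): flips 1 -> legal
(0,3): no bracket -> illegal
(2,0): no bracket -> illegal
(2,1): flips 2 -> legal
(3,0): flips 3 -> legal
(4,0): flips 3 -> legal
(4,1): flips 2 -> legal
(4,3): no bracket -> illegal
(4,5): no bracket -> illegal
(5,1): flips 2 -> legal
(5,2): no bracket -> illegal
(5,3): flips 1 -> legal
W mobility = 8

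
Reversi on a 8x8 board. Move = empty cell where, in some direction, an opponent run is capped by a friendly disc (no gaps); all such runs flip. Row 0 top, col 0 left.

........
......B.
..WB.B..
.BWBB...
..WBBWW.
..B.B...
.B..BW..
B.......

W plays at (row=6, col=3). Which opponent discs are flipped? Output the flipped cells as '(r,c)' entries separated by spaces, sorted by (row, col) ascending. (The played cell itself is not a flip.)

Answer: (5,4) (6,4)

Derivation:
Dir NW: opp run (5,2), next='.' -> no flip
Dir N: first cell '.' (not opp) -> no flip
Dir NE: opp run (5,4) capped by W -> flip
Dir W: first cell '.' (not opp) -> no flip
Dir E: opp run (6,4) capped by W -> flip
Dir SW: first cell '.' (not opp) -> no flip
Dir S: first cell '.' (not opp) -> no flip
Dir SE: first cell '.' (not opp) -> no flip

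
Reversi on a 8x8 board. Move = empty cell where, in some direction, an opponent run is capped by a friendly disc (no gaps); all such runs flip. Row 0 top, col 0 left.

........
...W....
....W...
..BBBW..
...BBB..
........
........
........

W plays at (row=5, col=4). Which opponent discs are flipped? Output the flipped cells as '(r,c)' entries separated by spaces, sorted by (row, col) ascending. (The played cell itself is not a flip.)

Answer: (3,4) (4,4)

Derivation:
Dir NW: opp run (4,3) (3,2), next='.' -> no flip
Dir N: opp run (4,4) (3,4) capped by W -> flip
Dir NE: opp run (4,5), next='.' -> no flip
Dir W: first cell '.' (not opp) -> no flip
Dir E: first cell '.' (not opp) -> no flip
Dir SW: first cell '.' (not opp) -> no flip
Dir S: first cell '.' (not opp) -> no flip
Dir SE: first cell '.' (not opp) -> no flip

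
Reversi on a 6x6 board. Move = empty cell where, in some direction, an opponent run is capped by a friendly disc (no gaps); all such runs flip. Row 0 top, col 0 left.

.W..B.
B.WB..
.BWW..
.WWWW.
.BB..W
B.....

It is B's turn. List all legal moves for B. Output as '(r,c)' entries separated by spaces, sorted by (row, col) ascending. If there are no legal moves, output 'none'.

Answer: (0,2) (0,3) (1,1) (1,4) (2,0) (2,4) (4,0) (4,3)

Derivation:
(0,0): no bracket -> illegal
(0,2): flips 3 -> legal
(0,3): flips 1 -> legal
(1,1): flips 1 -> legal
(1,4): flips 2 -> legal
(2,0): flips 1 -> legal
(2,4): flips 3 -> legal
(2,5): no bracket -> illegal
(3,0): no bracket -> illegal
(3,5): no bracket -> illegal
(4,0): flips 2 -> legal
(4,3): flips 3 -> legal
(4,4): no bracket -> illegal
(5,4): no bracket -> illegal
(5,5): no bracket -> illegal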